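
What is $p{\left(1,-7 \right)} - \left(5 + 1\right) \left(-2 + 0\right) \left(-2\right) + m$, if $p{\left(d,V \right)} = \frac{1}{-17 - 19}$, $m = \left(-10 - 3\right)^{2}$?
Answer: $\frac{509}{3} \approx 169.67$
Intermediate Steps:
$m = 169$ ($m = \left(-10 - 3\right)^{2} = \left(-13\right)^{2} = 169$)
$p{\left(d,V \right)} = - \frac{1}{36}$ ($p{\left(d,V \right)} = \frac{1}{-36} = - \frac{1}{36}$)
$p{\left(1,-7 \right)} - \left(5 + 1\right) \left(-2 + 0\right) \left(-2\right) + m = - \frac{- \left(5 + 1\right) \left(-2 + 0\right) \left(-2\right)}{36} + 169 = - \frac{- 6 \left(-2\right) \left(-2\right)}{36} + 169 = - \frac{\left(-1\right) \left(-12\right) \left(-2\right)}{36} + 169 = - \frac{12 \left(-2\right)}{36} + 169 = \left(- \frac{1}{36}\right) \left(-24\right) + 169 = \frac{2}{3} + 169 = \frac{509}{3}$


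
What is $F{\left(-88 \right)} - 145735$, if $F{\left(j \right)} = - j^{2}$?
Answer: $-153479$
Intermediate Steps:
$F{\left(-88 \right)} - 145735 = - \left(-88\right)^{2} - 145735 = \left(-1\right) 7744 - 145735 = -7744 - 145735 = -153479$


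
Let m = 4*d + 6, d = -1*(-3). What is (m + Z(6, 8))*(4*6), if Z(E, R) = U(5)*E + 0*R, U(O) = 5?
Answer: 1152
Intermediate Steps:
d = 3
Z(E, R) = 5*E (Z(E, R) = 5*E + 0*R = 5*E + 0 = 5*E)
m = 18 (m = 4*3 + 6 = 12 + 6 = 18)
(m + Z(6, 8))*(4*6) = (18 + 5*6)*(4*6) = (18 + 30)*24 = 48*24 = 1152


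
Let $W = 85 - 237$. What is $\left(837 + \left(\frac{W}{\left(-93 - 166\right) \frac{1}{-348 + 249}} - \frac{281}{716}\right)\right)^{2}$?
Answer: $\frac{20842547044209361}{34389477136} \approx 6.0607 \cdot 10^{5}$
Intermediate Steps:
$W = -152$
$\left(837 + \left(\frac{W}{\left(-93 - 166\right) \frac{1}{-348 + 249}} - \frac{281}{716}\right)\right)^{2} = \left(837 - \left(\frac{281}{716} + 152 \frac{-348 + 249}{-93 - 166}\right)\right)^{2} = \left(837 - \left(\frac{281}{716} + \frac{152}{\left(-259\right) \frac{1}{-99}}\right)\right)^{2} = \left(837 - \left(\frac{281}{716} + \frac{152}{\left(-259\right) \left(- \frac{1}{99}\right)}\right)\right)^{2} = \left(837 - \left(\frac{281}{716} + \frac{152}{\frac{259}{99}}\right)\right)^{2} = \left(837 - \frac{10847147}{185444}\right)^{2} = \left(\frac{144369481}{185444}\right)^{2} = \frac{20842547044209361}{34389477136}$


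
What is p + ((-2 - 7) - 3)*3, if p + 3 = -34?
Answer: -73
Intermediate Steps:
p = -37 (p = -3 - 34 = -37)
p + ((-2 - 7) - 3)*3 = -37 + ((-2 - 7) - 3)*3 = -37 + (-9 - 3)*3 = -37 - 12*3 = -37 - 36 = -73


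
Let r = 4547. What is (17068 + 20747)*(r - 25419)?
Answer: -789274680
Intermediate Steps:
(17068 + 20747)*(r - 25419) = (17068 + 20747)*(4547 - 25419) = 37815*(-20872) = -789274680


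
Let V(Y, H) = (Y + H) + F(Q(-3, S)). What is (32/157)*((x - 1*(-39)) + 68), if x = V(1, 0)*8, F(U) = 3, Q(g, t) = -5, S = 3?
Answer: 4448/157 ≈ 28.331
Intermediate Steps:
V(Y, H) = 3 + H + Y (V(Y, H) = (Y + H) + 3 = (H + Y) + 3 = 3 + H + Y)
x = 32 (x = (3 + 0 + 1)*8 = 4*8 = 32)
(32/157)*((x - 1*(-39)) + 68) = (32/157)*((32 - 1*(-39)) + 68) = (32*(1/157))*((32 + 39) + 68) = 32*(71 + 68)/157 = (32/157)*139 = 4448/157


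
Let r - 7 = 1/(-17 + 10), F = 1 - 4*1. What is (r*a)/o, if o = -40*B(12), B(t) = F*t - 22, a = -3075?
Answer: -1845/203 ≈ -9.0887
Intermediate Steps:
F = -3 (F = 1 - 4 = -3)
r = 48/7 (r = 7 + 1/(-17 + 10) = 7 + 1/(-7) = 7 - ⅐ = 48/7 ≈ 6.8571)
B(t) = -22 - 3*t (B(t) = -3*t - 22 = -22 - 3*t)
o = 2320 (o = -40*(-22 - 3*12) = -40*(-22 - 36) = -40*(-58) = 2320)
(r*a)/o = ((48/7)*(-3075))/2320 = -147600/7*1/2320 = -1845/203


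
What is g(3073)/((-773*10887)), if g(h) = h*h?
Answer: -9443329/8415651 ≈ -1.1221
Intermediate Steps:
g(h) = h²
g(3073)/((-773*10887)) = 3073²/((-773*10887)) = 9443329/(-8415651) = 9443329*(-1/8415651) = -9443329/8415651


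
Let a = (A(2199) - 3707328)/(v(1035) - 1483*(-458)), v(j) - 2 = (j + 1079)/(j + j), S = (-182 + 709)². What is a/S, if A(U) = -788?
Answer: -3837900060/195240603339793 ≈ -1.9657e-5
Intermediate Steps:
S = 277729 (S = 527² = 277729)
v(j) = 2 + (1079 + j)/(2*j) (v(j) = 2 + (j + 1079)/(j + j) = 2 + (1079 + j)/((2*j)) = 2 + (1079 + j)*(1/(2*j)) = 2 + (1079 + j)/(2*j))
a = -3837900060/702989617 (a = (-788 - 3707328)/((½)*(1079 + 5*1035)/1035 - 1483*(-458)) = -3708116/((½)*(1/1035)*(1079 + 5175) + 679214) = -3708116/((½)*(1/1035)*6254 + 679214) = -3708116/(3127/1035 + 679214) = -3708116/702989617/1035 = -3708116*1035/702989617 = -3837900060/702989617 ≈ -5.4594)
a/S = -3837900060/702989617/277729 = -3837900060/702989617*1/277729 = -3837900060/195240603339793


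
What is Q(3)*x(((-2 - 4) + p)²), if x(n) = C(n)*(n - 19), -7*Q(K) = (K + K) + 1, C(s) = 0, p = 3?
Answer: 0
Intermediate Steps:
Q(K) = -⅐ - 2*K/7 (Q(K) = -((K + K) + 1)/7 = -(2*K + 1)/7 = -(1 + 2*K)/7 = -⅐ - 2*K/7)
x(n) = 0 (x(n) = 0*(n - 19) = 0*(-19 + n) = 0)
Q(3)*x(((-2 - 4) + p)²) = (-⅐ - 2/7*3)*0 = (-⅐ - 6/7)*0 = -1*0 = 0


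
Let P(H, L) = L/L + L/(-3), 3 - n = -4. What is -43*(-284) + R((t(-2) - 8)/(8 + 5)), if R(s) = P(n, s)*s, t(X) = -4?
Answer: 2063624/169 ≈ 12211.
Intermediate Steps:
n = 7 (n = 3 - 1*(-4) = 3 + 4 = 7)
P(H, L) = 1 - L/3 (P(H, L) = 1 + L*(-1/3) = 1 - L/3)
R(s) = s*(1 - s/3) (R(s) = (1 - s/3)*s = s*(1 - s/3))
-43*(-284) + R((t(-2) - 8)/(8 + 5)) = -43*(-284) + ((-4 - 8)/(8 + 5))*(3 - (-4 - 8)/(8 + 5))/3 = 12212 + (-12/13)*(3 - (-12)/13)/3 = 12212 + (-12*1/13)*(3 - (-12)/13)/3 = 12212 + (1/3)*(-12/13)*(3 - 1*(-12/13)) = 12212 + (1/3)*(-12/13)*(3 + 12/13) = 12212 + (1/3)*(-12/13)*(51/13) = 12212 - 204/169 = 2063624/169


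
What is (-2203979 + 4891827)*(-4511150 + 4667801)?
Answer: 421054077048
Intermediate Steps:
(-2203979 + 4891827)*(-4511150 + 4667801) = 2687848*156651 = 421054077048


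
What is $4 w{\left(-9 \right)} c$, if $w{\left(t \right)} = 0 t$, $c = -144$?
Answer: $0$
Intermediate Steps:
$w{\left(t \right)} = 0$
$4 w{\left(-9 \right)} c = 4 \cdot 0 \left(-144\right) = 0 \left(-144\right) = 0$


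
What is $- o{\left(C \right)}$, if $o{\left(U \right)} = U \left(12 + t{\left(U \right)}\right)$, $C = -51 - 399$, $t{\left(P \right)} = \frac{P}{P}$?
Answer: $5850$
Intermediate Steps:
$t{\left(P \right)} = 1$
$C = -450$ ($C = -51 - 399 = -450$)
$o{\left(U \right)} = 13 U$ ($o{\left(U \right)} = U \left(12 + 1\right) = U 13 = 13 U$)
$- o{\left(C \right)} = - 13 \left(-450\right) = \left(-1\right) \left(-5850\right) = 5850$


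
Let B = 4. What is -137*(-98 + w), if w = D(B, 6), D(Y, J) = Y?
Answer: 12878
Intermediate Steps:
w = 4
-137*(-98 + w) = -137*(-98 + 4) = -137*(-94) = 12878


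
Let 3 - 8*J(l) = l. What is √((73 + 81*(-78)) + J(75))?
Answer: I*√6254 ≈ 79.082*I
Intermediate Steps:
J(l) = 3/8 - l/8
√((73 + 81*(-78)) + J(75)) = √((73 + 81*(-78)) + (3/8 - ⅛*75)) = √((73 - 6318) + (3/8 - 75/8)) = √(-6245 - 9) = √(-6254) = I*√6254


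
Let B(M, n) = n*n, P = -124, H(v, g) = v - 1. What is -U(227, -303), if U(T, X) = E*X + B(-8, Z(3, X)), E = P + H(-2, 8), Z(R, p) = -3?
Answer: -38490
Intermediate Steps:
H(v, g) = -1 + v
B(M, n) = n**2
E = -127 (E = -124 + (-1 - 2) = -124 - 3 = -127)
U(T, X) = 9 - 127*X (U(T, X) = -127*X + (-3)**2 = -127*X + 9 = 9 - 127*X)
-U(227, -303) = -(9 - 127*(-303)) = -(9 + 38481) = -1*38490 = -38490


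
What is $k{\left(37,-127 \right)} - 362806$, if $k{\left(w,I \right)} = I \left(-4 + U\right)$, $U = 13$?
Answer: $-363949$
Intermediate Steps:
$k{\left(w,I \right)} = 9 I$ ($k{\left(w,I \right)} = I \left(-4 + 13\right) = I 9 = 9 I$)
$k{\left(37,-127 \right)} - 362806 = 9 \left(-127\right) - 362806 = -1143 - 362806 = -363949$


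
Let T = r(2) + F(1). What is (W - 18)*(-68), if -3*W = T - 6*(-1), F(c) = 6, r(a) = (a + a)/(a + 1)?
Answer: 13736/9 ≈ 1526.2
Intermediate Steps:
r(a) = 2*a/(1 + a) (r(a) = (2*a)/(1 + a) = 2*a/(1 + a))
T = 22/3 (T = 2*2/(1 + 2) + 6 = 2*2/3 + 6 = 2*2*(⅓) + 6 = 4/3 + 6 = 22/3 ≈ 7.3333)
W = -40/9 (W = -(22/3 - 6*(-1))/3 = -(22/3 + 6)/3 = -⅓*40/3 = -40/9 ≈ -4.4444)
(W - 18)*(-68) = (-40/9 - 18)*(-68) = -202/9*(-68) = 13736/9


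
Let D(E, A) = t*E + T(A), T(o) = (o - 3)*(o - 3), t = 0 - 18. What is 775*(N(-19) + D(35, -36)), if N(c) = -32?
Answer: 665725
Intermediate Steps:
t = -18
T(o) = (-3 + o)**2 (T(o) = (-3 + o)*(-3 + o) = (-3 + o)**2)
D(E, A) = (-3 + A)**2 - 18*E (D(E, A) = -18*E + (-3 + A)**2 = (-3 + A)**2 - 18*E)
775*(N(-19) + D(35, -36)) = 775*(-32 + ((-3 - 36)**2 - 18*35)) = 775*(-32 + ((-39)**2 - 630)) = 775*(-32 + (1521 - 630)) = 775*(-32 + 891) = 775*859 = 665725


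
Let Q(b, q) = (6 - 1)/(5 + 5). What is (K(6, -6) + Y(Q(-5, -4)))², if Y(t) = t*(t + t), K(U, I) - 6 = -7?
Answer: ¼ ≈ 0.25000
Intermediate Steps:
Q(b, q) = ½ (Q(b, q) = 5/10 = 5*(⅒) = ½)
K(U, I) = -1 (K(U, I) = 6 - 7 = -1)
Y(t) = 2*t² (Y(t) = t*(2*t) = 2*t²)
(K(6, -6) + Y(Q(-5, -4)))² = (-1 + 2*(½)²)² = (-1 + 2*(¼))² = (-1 + ½)² = (-½)² = ¼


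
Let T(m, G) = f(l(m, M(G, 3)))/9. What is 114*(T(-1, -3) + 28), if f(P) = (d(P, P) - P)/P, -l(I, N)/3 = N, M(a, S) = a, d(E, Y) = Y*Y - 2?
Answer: 88844/27 ≈ 3290.5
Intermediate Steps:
d(E, Y) = -2 + Y² (d(E, Y) = Y² - 2 = -2 + Y²)
l(I, N) = -3*N
f(P) = (-2 + P² - P)/P (f(P) = ((-2 + P²) - P)/P = (-2 + P² - P)/P)
T(m, G) = -⅑ - G/3 + 2/(27*G) (T(m, G) = (-1 - 3*G - 2*(-1/(3*G)))/9 = (-1 - 3*G - (-2)/(3*G))*(⅑) = (-1 - 3*G + 2/(3*G))*(⅑) = -⅑ - G/3 + 2/(27*G))
114*(T(-1, -3) + 28) = 114*((-⅑ - ⅓*(-3) + (2/27)/(-3)) + 28) = 114*((-⅑ + 1 + (2/27)*(-⅓)) + 28) = 114*((-⅑ + 1 - 2/81) + 28) = 114*(70/81 + 28) = 114*(2338/81) = 88844/27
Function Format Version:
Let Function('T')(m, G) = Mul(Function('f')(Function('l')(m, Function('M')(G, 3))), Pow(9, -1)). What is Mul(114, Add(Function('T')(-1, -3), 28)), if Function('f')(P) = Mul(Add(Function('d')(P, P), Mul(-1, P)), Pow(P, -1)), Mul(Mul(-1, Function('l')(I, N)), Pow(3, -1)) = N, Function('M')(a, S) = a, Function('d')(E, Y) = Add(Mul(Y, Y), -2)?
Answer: Rational(88844, 27) ≈ 3290.5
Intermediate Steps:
Function('d')(E, Y) = Add(-2, Pow(Y, 2)) (Function('d')(E, Y) = Add(Pow(Y, 2), -2) = Add(-2, Pow(Y, 2)))
Function('l')(I, N) = Mul(-3, N)
Function('f')(P) = Mul(Pow(P, -1), Add(-2, Pow(P, 2), Mul(-1, P))) (Function('f')(P) = Mul(Add(Add(-2, Pow(P, 2)), Mul(-1, P)), Pow(P, -1)) = Mul(Add(-2, Pow(P, 2), Mul(-1, P)), Pow(P, -1)) = Mul(Pow(P, -1), Add(-2, Pow(P, 2), Mul(-1, P))))
Function('T')(m, G) = Add(Rational(-1, 9), Mul(Rational(-1, 3), G), Mul(Rational(2, 27), Pow(G, -1))) (Function('T')(m, G) = Mul(Add(-1, Mul(-3, G), Mul(-2, Pow(Mul(-3, G), -1))), Pow(9, -1)) = Mul(Add(-1, Mul(-3, G), Mul(-2, Mul(Rational(-1, 3), Pow(G, -1)))), Rational(1, 9)) = Mul(Add(-1, Mul(-3, G), Mul(Rational(2, 3), Pow(G, -1))), Rational(1, 9)) = Add(Rational(-1, 9), Mul(Rational(-1, 3), G), Mul(Rational(2, 27), Pow(G, -1))))
Mul(114, Add(Function('T')(-1, -3), 28)) = Mul(114, Add(Add(Rational(-1, 9), Mul(Rational(-1, 3), -3), Mul(Rational(2, 27), Pow(-3, -1))), 28)) = Mul(114, Add(Add(Rational(-1, 9), 1, Mul(Rational(2, 27), Rational(-1, 3))), 28)) = Mul(114, Add(Add(Rational(-1, 9), 1, Rational(-2, 81)), 28)) = Mul(114, Add(Rational(70, 81), 28)) = Mul(114, Rational(2338, 81)) = Rational(88844, 27)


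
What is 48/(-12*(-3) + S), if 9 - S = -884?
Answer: 48/929 ≈ 0.051668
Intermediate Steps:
S = 893 (S = 9 - 1*(-884) = 9 + 884 = 893)
48/(-12*(-3) + S) = 48/(-12*(-3) + 893) = 48/(36 + 893) = 48/929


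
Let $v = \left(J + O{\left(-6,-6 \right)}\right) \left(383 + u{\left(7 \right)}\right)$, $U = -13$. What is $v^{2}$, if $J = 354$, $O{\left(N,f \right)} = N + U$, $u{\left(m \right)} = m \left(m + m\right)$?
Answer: $25964488225$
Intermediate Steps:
$u{\left(m \right)} = 2 m^{2}$ ($u{\left(m \right)} = m 2 m = 2 m^{2}$)
$O{\left(N,f \right)} = -13 + N$ ($O{\left(N,f \right)} = N - 13 = -13 + N$)
$v = 161135$ ($v = \left(354 - 19\right) \left(383 + 2 \cdot 7^{2}\right) = \left(354 - 19\right) \left(383 + 2 \cdot 49\right) = 335 \left(383 + 98\right) = 335 \cdot 481 = 161135$)
$v^{2} = 161135^{2} = 25964488225$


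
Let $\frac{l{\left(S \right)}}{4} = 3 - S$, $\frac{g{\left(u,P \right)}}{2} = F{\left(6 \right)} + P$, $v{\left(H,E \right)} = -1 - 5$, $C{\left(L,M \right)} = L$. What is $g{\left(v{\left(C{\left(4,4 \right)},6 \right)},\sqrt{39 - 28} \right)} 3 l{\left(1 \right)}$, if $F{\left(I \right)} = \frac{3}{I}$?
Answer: $24 + 48 \sqrt{11} \approx 183.2$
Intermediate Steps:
$v{\left(H,E \right)} = -6$
$g{\left(u,P \right)} = 1 + 2 P$ ($g{\left(u,P \right)} = 2 \left(\frac{3}{6} + P\right) = 2 \left(3 \cdot \frac{1}{6} + P\right) = 2 \left(\frac{1}{2} + P\right) = 1 + 2 P$)
$l{\left(S \right)} = 12 - 4 S$ ($l{\left(S \right)} = 4 \left(3 - S\right) = 12 - 4 S$)
$g{\left(v{\left(C{\left(4,4 \right)},6 \right)},\sqrt{39 - 28} \right)} 3 l{\left(1 \right)} = \left(1 + 2 \sqrt{39 - 28}\right) 3 \left(12 - 4\right) = \left(1 + 2 \sqrt{11}\right) 3 \left(12 - 4\right) = \left(1 + 2 \sqrt{11}\right) 3 \cdot 8 = \left(1 + 2 \sqrt{11}\right) 24 = 24 + 48 \sqrt{11}$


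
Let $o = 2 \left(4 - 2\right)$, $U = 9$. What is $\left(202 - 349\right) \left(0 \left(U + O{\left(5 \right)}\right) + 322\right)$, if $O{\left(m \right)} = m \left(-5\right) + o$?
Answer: $-47334$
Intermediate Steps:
$o = 4$ ($o = 2 \cdot 2 = 4$)
$O{\left(m \right)} = 4 - 5 m$ ($O{\left(m \right)} = m \left(-5\right) + 4 = - 5 m + 4 = 4 - 5 m$)
$\left(202 - 349\right) \left(0 \left(U + O{\left(5 \right)}\right) + 322\right) = \left(202 - 349\right) \left(0 \left(9 + \left(4 - 25\right)\right) + 322\right) = - 147 \left(0 \left(9 + \left(4 - 25\right)\right) + 322\right) = - 147 \left(0 \left(9 - 21\right) + 322\right) = - 147 \left(0 \left(-12\right) + 322\right) = - 147 \left(0 + 322\right) = \left(-147\right) 322 = -47334$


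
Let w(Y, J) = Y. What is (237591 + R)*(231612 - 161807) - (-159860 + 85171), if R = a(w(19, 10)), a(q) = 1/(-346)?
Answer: 5738449527819/346 ≈ 1.6585e+10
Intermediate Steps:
a(q) = -1/346
R = -1/346 ≈ -0.0028902
(237591 + R)*(231612 - 161807) - (-159860 + 85171) = (237591 - 1/346)*(231612 - 161807) - (-159860 + 85171) = (82206485/346)*69805 - 1*(-74689) = 5738423685425/346 + 74689 = 5738449527819/346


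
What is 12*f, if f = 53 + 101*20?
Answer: 24876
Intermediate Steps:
f = 2073 (f = 53 + 2020 = 2073)
12*f = 12*2073 = 24876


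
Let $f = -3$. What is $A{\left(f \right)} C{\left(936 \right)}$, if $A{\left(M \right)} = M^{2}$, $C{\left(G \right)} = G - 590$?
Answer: $3114$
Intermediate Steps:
$C{\left(G \right)} = -590 + G$ ($C{\left(G \right)} = G - 590 = -590 + G$)
$A{\left(f \right)} C{\left(936 \right)} = \left(-3\right)^{2} \left(-590 + 936\right) = 9 \cdot 346 = 3114$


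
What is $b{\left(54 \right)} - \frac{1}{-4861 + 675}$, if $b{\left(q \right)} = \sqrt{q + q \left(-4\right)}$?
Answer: $\frac{1}{4186} + 9 i \sqrt{2} \approx 0.00023889 + 12.728 i$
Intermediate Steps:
$b{\left(q \right)} = \sqrt{3} \sqrt{- q}$ ($b{\left(q \right)} = \sqrt{q - 4 q} = \sqrt{- 3 q} = \sqrt{3} \sqrt{- q}$)
$b{\left(54 \right)} - \frac{1}{-4861 + 675} = \sqrt{3} \sqrt{\left(-1\right) 54} - \frac{1}{-4861 + 675} = \sqrt{3} \sqrt{-54} - \frac{1}{-4186} = \sqrt{3} \cdot 3 i \sqrt{6} - - \frac{1}{4186} = 9 i \sqrt{2} + \frac{1}{4186} = \frac{1}{4186} + 9 i \sqrt{2}$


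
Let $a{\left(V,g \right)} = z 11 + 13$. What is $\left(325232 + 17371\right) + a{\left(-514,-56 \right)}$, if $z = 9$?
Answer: $342715$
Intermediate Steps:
$a{\left(V,g \right)} = 112$ ($a{\left(V,g \right)} = 9 \cdot 11 + 13 = 99 + 13 = 112$)
$\left(325232 + 17371\right) + a{\left(-514,-56 \right)} = \left(325232 + 17371\right) + 112 = 342603 + 112 = 342715$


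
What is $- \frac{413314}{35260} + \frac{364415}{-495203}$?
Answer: $- \frac{108761802821}{8730428890} \approx -12.458$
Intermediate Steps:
$- \frac{413314}{35260} + \frac{364415}{-495203} = \left(-413314\right) \frac{1}{35260} + 364415 \left(- \frac{1}{495203}\right) = - \frac{206657}{17630} - \frac{364415}{495203} = - \frac{108761802821}{8730428890}$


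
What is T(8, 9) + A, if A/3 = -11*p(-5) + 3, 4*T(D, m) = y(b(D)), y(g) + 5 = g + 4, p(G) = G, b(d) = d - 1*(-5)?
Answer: 177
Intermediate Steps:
b(d) = 5 + d (b(d) = d + 5 = 5 + d)
y(g) = -1 + g (y(g) = -5 + (g + 4) = -5 + (4 + g) = -1 + g)
T(D, m) = 1 + D/4 (T(D, m) = (-1 + (5 + D))/4 = (4 + D)/4 = 1 + D/4)
A = 174 (A = 3*(-11*(-5) + 3) = 3*(55 + 3) = 3*58 = 174)
T(8, 9) + A = (1 + (¼)*8) + 174 = (1 + 2) + 174 = 3 + 174 = 177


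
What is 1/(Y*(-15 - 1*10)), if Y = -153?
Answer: 1/3825 ≈ 0.00026144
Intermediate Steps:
1/(Y*(-15 - 1*10)) = 1/(-153*(-15 - 1*10)) = 1/(-153*(-15 - 10)) = 1/(-153*(-25)) = 1/3825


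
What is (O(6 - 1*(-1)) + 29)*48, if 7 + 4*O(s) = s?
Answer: 1392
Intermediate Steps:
O(s) = -7/4 + s/4
(O(6 - 1*(-1)) + 29)*48 = ((-7/4 + (6 - 1*(-1))/4) + 29)*48 = ((-7/4 + (6 + 1)/4) + 29)*48 = ((-7/4 + (1/4)*7) + 29)*48 = ((-7/4 + 7/4) + 29)*48 = (0 + 29)*48 = 29*48 = 1392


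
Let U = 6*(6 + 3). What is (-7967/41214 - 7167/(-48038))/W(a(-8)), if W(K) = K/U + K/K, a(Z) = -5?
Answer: -393021036/8084339039 ≈ -0.048615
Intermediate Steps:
U = 54 (U = 6*9 = 54)
W(K) = 1 + K/54 (W(K) = K/54 + K/K = K*(1/54) + 1 = K/54 + 1 = 1 + K/54)
(-7967/41214 - 7167/(-48038))/W(a(-8)) = (-7967/41214 - 7167/(-48038))/(1 + (1/54)*(-5)) = (-7967*1/41214 - 7167*(-1/48038))/(1 - 5/54) = (-7967/41214 + 7167/48038)/(49/54) = -21834502/494959533*54/49 = -393021036/8084339039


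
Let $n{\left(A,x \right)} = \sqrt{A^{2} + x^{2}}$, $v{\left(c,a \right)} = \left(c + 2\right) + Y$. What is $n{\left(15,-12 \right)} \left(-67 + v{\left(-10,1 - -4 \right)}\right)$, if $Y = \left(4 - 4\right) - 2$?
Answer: $- 231 \sqrt{41} \approx -1479.1$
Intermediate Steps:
$Y = -2$ ($Y = 0 - 2 = -2$)
$v{\left(c,a \right)} = c$ ($v{\left(c,a \right)} = \left(c + 2\right) - 2 = \left(2 + c\right) - 2 = c$)
$n{\left(15,-12 \right)} \left(-67 + v{\left(-10,1 - -4 \right)}\right) = \sqrt{15^{2} + \left(-12\right)^{2}} \left(-67 - 10\right) = \sqrt{225 + 144} \left(-77\right) = \sqrt{369} \left(-77\right) = 3 \sqrt{41} \left(-77\right) = - 231 \sqrt{41}$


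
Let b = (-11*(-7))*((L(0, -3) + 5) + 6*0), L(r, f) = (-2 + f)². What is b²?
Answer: 5336100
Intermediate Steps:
b = 2310 (b = (-11*(-7))*(((-2 - 3)² + 5) + 6*0) = 77*(((-5)² + 5) + 0) = 77*((25 + 5) + 0) = 77*(30 + 0) = 77*30 = 2310)
b² = 2310² = 5336100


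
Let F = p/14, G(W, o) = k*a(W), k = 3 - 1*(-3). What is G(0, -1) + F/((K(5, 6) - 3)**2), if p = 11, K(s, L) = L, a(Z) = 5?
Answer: 3791/126 ≈ 30.087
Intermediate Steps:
k = 6 (k = 3 + 3 = 6)
G(W, o) = 30 (G(W, o) = 6*5 = 30)
F = 11/14 ≈ 0.78571
G(0, -1) + F/((K(5, 6) - 3)**2) = 30 + (11/14)/(6 - 3)**2 = 30 + (11/14)/3**2 = 30 + (11/14)/9 = 30 + (1/9)*(11/14) = 30 + 11/126 = 3791/126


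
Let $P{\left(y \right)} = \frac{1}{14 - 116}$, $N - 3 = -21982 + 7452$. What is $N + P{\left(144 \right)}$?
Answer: $- \frac{1481755}{102} \approx -14527.0$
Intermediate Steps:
$N = -14527$ ($N = 3 + \left(-21982 + 7452\right) = 3 - 14530 = -14527$)
$P{\left(y \right)} = - \frac{1}{102}$ ($P{\left(y \right)} = \frac{1}{-102} = - \frac{1}{102}$)
$N + P{\left(144 \right)} = -14527 - \frac{1}{102} = - \frac{1481755}{102}$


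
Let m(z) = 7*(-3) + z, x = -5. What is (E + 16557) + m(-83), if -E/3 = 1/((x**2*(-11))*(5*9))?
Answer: 67868626/4125 ≈ 16453.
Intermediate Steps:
m(z) = -21 + z
E = 1/4125 (E = -3/(((-5)**2*(-11))*(5*9)) = -3/((25*(-11))*45) = -3/((-275*45)) = -3/(-12375) = -3*(-1/12375) = 1/4125 ≈ 0.00024242)
(E + 16557) + m(-83) = (1/4125 + 16557) + (-21 - 83) = 68297626/4125 - 104 = 67868626/4125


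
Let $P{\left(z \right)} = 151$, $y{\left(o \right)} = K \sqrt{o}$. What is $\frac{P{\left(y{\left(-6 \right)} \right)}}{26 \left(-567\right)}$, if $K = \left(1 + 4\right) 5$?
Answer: $- \frac{151}{14742} \approx -0.010243$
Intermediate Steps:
$K = 25$ ($K = 5 \cdot 5 = 25$)
$y{\left(o \right)} = 25 \sqrt{o}$
$\frac{P{\left(y{\left(-6 \right)} \right)}}{26 \left(-567\right)} = \frac{151}{26 \left(-567\right)} = \frac{151}{-14742} = 151 \left(- \frac{1}{14742}\right) = - \frac{151}{14742}$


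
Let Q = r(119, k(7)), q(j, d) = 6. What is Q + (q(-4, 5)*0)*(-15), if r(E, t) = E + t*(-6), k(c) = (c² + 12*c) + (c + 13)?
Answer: -799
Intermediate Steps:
k(c) = 13 + c² + 13*c (k(c) = (c² + 12*c) + (13 + c) = 13 + c² + 13*c)
r(E, t) = E - 6*t
Q = -799 (Q = 119 - 6*(13 + 7² + 13*7) = 119 - 6*(13 + 49 + 91) = 119 - 6*153 = 119 - 918 = -799)
Q + (q(-4, 5)*0)*(-15) = -799 + (6*0)*(-15) = -799 + 0*(-15) = -799 + 0 = -799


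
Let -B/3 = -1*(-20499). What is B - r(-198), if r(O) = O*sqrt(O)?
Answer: -61497 + 594*I*sqrt(22) ≈ -61497.0 + 2786.1*I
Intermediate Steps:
B = -61497 (B = -(-3)*(-20499) = -3*20499 = -61497)
r(O) = O**(3/2)
B - r(-198) = -61497 - (-198)**(3/2) = -61497 - (-594)*I*sqrt(22) = -61497 + 594*I*sqrt(22)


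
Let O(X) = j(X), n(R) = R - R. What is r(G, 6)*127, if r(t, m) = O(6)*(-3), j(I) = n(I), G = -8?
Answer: 0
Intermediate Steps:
n(R) = 0
j(I) = 0
O(X) = 0
r(t, m) = 0 (r(t, m) = 0*(-3) = 0)
r(G, 6)*127 = 0*127 = 0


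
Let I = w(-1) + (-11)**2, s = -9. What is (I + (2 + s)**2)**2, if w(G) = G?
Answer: 28561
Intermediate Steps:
I = 120 (I = -1 + (-11)**2 = -1 + 121 = 120)
(I + (2 + s)**2)**2 = (120 + (2 - 9)**2)**2 = (120 + (-7)**2)**2 = (120 + 49)**2 = 169**2 = 28561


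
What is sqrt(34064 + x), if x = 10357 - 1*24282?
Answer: 7*sqrt(411) ≈ 141.91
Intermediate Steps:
x = -13925 (x = 10357 - 24282 = -13925)
sqrt(34064 + x) = sqrt(34064 - 13925) = sqrt(20139) = 7*sqrt(411)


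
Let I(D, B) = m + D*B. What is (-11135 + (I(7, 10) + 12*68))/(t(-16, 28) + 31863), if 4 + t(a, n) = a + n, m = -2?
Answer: -10251/31871 ≈ -0.32164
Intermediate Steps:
t(a, n) = -4 + a + n (t(a, n) = -4 + (a + n) = -4 + a + n)
I(D, B) = -2 + B*D (I(D, B) = -2 + D*B = -2 + B*D)
(-11135 + (I(7, 10) + 12*68))/(t(-16, 28) + 31863) = (-11135 + ((-2 + 10*7) + 12*68))/((-4 - 16 + 28) + 31863) = (-11135 + ((-2 + 70) + 816))/(8 + 31863) = (-11135 + (68 + 816))/31871 = (-11135 + 884)*(1/31871) = -10251*1/31871 = -10251/31871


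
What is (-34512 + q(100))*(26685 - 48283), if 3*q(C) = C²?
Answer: 2020190528/3 ≈ 6.7340e+8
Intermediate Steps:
q(C) = C²/3
(-34512 + q(100))*(26685 - 48283) = (-34512 + (⅓)*100²)*(26685 - 48283) = (-34512 + (⅓)*10000)*(-21598) = (-34512 + 10000/3)*(-21598) = -93536/3*(-21598) = 2020190528/3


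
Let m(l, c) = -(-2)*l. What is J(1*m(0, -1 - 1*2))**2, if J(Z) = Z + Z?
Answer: 0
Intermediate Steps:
m(l, c) = 2*l
J(Z) = 2*Z
J(1*m(0, -1 - 1*2))**2 = (2*(1*(2*0)))**2 = (2*(1*0))**2 = (2*0)**2 = 0**2 = 0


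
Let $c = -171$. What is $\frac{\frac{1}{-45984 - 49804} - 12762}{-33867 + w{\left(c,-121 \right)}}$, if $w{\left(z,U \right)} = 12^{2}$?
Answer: $\frac{1222446457}{3230258724} \approx 0.37844$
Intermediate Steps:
$w{\left(z,U \right)} = 144$
$\frac{\frac{1}{-45984 - 49804} - 12762}{-33867 + w{\left(c,-121 \right)}} = \frac{\frac{1}{-45984 - 49804} - 12762}{-33867 + 144} = \frac{\frac{1}{-95788} - 12762}{-33723} = \left(- \frac{1}{95788} - 12762\right) \left(- \frac{1}{33723}\right) = \left(- \frac{1222446457}{95788}\right) \left(- \frac{1}{33723}\right) = \frac{1222446457}{3230258724}$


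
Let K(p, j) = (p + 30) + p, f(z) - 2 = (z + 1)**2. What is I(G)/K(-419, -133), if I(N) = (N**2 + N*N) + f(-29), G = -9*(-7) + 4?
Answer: -2441/202 ≈ -12.084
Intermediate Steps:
f(z) = 2 + (1 + z)**2 (f(z) = 2 + (z + 1)**2 = 2 + (1 + z)**2)
G = 67 (G = 63 + 4 = 67)
I(N) = 786 + 2*N**2 (I(N) = (N**2 + N*N) + (2 + (1 - 29)**2) = (N**2 + N**2) + (2 + (-28)**2) = 2*N**2 + (2 + 784) = 2*N**2 + 786 = 786 + 2*N**2)
K(p, j) = 30 + 2*p (K(p, j) = (30 + p) + p = 30 + 2*p)
I(G)/K(-419, -133) = (786 + 2*67**2)/(30 + 2*(-419)) = (786 + 2*4489)/(30 - 838) = (786 + 8978)/(-808) = 9764*(-1/808) = -2441/202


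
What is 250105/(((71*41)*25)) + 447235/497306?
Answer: 1364576037/314708210 ≈ 4.3360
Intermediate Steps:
250105/(((71*41)*25)) + 447235/497306 = 250105/((2911*25)) + 447235*(1/497306) = 250105/72775 + 19445/21622 = 250105*(1/72775) + 19445/21622 = 50021/14555 + 19445/21622 = 1364576037/314708210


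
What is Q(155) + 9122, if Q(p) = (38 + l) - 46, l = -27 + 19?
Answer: 9106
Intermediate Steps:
l = -8
Q(p) = -16 (Q(p) = (38 - 8) - 46 = 30 - 46 = -16)
Q(155) + 9122 = -16 + 9122 = 9106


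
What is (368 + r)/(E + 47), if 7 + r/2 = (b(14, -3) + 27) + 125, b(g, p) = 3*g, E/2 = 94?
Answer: 742/235 ≈ 3.1574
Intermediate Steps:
E = 188 (E = 2*94 = 188)
r = 374 (r = -14 + 2*((3*14 + 27) + 125) = -14 + 2*((42 + 27) + 125) = -14 + 2*(69 + 125) = -14 + 2*194 = -14 + 388 = 374)
(368 + r)/(E + 47) = (368 + 374)/(188 + 47) = 742/235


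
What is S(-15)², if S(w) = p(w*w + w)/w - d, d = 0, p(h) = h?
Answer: 196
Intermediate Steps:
S(w) = (w + w²)/w (S(w) = (w*w + w)/w - 1*0 = (w² + w)/w + 0 = (w + w²)/w + 0 = (w + w²)/w)
S(-15)² = (1 - 15)² = (-14)² = 196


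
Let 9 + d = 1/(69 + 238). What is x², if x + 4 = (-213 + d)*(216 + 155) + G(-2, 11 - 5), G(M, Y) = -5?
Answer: 639458971200676/94249 ≈ 6.7848e+9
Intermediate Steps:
d = -2762/307 (d = -9 + 1/(69 + 238) = -9 + 1/307 = -2762/307 ≈ -8.9967)
x = -25287526/307 (x = -4 + ((-213 - 2762/307)*(216 + 155) - 5) = -4 + (-68153/307*371 - 5) = -4 + (-25284763/307 - 5) = -4 - 25286298/307 = -25287526/307 ≈ -82370.)
x² = (-25287526/307)² = 639458971200676/94249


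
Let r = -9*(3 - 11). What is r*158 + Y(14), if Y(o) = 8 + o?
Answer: 11398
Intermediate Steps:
r = 72 (r = -9*(-8) = 72)
r*158 + Y(14) = 72*158 + (8 + 14) = 11376 + 22 = 11398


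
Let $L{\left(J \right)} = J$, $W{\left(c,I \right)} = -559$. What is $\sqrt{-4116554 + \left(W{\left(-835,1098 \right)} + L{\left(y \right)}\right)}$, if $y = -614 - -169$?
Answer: $i \sqrt{4117558} \approx 2029.2 i$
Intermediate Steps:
$y = -445$ ($y = -614 + 169 = -445$)
$\sqrt{-4116554 + \left(W{\left(-835,1098 \right)} + L{\left(y \right)}\right)} = \sqrt{-4116554 - 1004} = \sqrt{-4117558} = i \sqrt{4117558}$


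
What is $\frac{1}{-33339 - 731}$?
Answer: $- \frac{1}{34070} \approx -2.9351 \cdot 10^{-5}$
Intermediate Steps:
$\frac{1}{-33339 - 731} = \frac{1}{-34070} = - \frac{1}{34070}$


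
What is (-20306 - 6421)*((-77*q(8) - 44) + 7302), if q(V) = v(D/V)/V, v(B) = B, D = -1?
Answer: -12417070203/64 ≈ -1.9402e+8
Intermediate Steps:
q(V) = -1/V² (q(V) = (-1/V)/V = -1/V²)
(-20306 - 6421)*((-77*q(8) - 44) + 7302) = (-20306 - 6421)*((-(-77)/8² - 44) + 7302) = -26727*((-(-77)/64 - 44) + 7302) = -26727*((-77*(-1/64) - 44) + 7302) = -26727*((77/64 - 44) + 7302) = -26727*(-2739/64 + 7302) = -26727*464589/64 = -12417070203/64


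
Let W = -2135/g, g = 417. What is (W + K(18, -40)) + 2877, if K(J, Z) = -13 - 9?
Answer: 1188400/417 ≈ 2849.9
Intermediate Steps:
K(J, Z) = -22
W = -2135/417 ≈ -5.1199
(W + K(18, -40)) + 2877 = (-2135/417 - 22) + 2877 = -11309/417 + 2877 = 1188400/417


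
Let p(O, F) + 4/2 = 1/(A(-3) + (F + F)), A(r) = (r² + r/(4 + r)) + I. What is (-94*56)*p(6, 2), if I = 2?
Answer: 30268/3 ≈ 10089.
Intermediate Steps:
A(r) = 2 + r² + r/(4 + r) (A(r) = (r² + r/(4 + r)) + 2 = 2 + r² + r/(4 + r))
p(O, F) = -2 + 1/(8 + 2*F) (p(O, F) = -2 + 1/((8 + (-3)³ + 3*(-3) + 4*(-3)²)/(4 - 3) + (F + F)) = -2 + 1/((8 - 27 - 9 + 4*9)/1 + 2*F) = -2 + 1/(1*(8 - 27 - 9 + 36) + 2*F) = -2 + 1/(1*8 + 2*F) = -2 + 1/(8 + 2*F))
(-94*56)*p(6, 2) = (-94*56)*((-15 - 4*2)/(2*(4 + 2))) = -2632*(-15 - 8)/6 = -2632*(-23)/6 = -5264*(-23/12) = 30268/3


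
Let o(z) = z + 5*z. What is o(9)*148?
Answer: 7992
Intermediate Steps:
o(z) = 6*z
o(9)*148 = (6*9)*148 = 54*148 = 7992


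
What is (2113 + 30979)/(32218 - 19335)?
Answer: 33092/12883 ≈ 2.5687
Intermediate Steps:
(2113 + 30979)/(32218 - 19335) = 33092/12883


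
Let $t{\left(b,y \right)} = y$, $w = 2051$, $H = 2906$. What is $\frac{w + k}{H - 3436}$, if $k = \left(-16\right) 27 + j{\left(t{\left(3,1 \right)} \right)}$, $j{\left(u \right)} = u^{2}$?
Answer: $- \frac{162}{53} \approx -3.0566$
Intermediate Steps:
$k = -431$ ($k = \left(-16\right) 27 + 1^{2} = -432 + 1 = -431$)
$\frac{w + k}{H - 3436} = \frac{2051 - 431}{2906 - 3436} = \frac{1620}{-530} = 1620 \left(- \frac{1}{530}\right) = - \frac{162}{53}$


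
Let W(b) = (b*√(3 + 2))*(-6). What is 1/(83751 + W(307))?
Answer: 27917/2332421727 + 614*√5/2332421727 ≈ 1.2558e-5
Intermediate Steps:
W(b) = -6*b*√5 (W(b) = (b*√5)*(-6) = -6*b*√5)
1/(83751 + W(307)) = 1/(83751 - 6*307*√5) = 1/(83751 - 1842*√5)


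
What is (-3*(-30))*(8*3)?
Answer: 2160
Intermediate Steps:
(-3*(-30))*(8*3) = 90*24 = 2160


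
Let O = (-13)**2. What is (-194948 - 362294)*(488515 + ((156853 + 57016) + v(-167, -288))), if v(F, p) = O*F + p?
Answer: -375510338266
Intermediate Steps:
O = 169
v(F, p) = p + 169*F (v(F, p) = 169*F + p = p + 169*F)
(-194948 - 362294)*(488515 + ((156853 + 57016) + v(-167, -288))) = (-194948 - 362294)*(488515 + ((156853 + 57016) + (-288 + 169*(-167)))) = -557242*(488515 + (213869 + (-288 - 28223))) = -557242*(488515 + (213869 - 28511)) = -557242*(488515 + 185358) = -557242*673873 = -375510338266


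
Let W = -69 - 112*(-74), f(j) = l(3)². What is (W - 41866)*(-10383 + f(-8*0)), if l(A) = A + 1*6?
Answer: 346631394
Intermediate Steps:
l(A) = 6 + A (l(A) = A + 6 = 6 + A)
f(j) = 81 (f(j) = (6 + 3)² = 9² = 81)
W = 8219 (W = -69 + 8288 = 8219)
(W - 41866)*(-10383 + f(-8*0)) = (8219 - 41866)*(-10383 + 81) = -33647*(-10302) = 346631394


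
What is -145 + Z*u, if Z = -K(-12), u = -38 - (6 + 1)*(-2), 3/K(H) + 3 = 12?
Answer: -137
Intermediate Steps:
K(H) = ⅓ (K(H) = 3/(-3 + 12) = 3/9 = 3*(⅑) = ⅓)
u = -24 (u = -38 - 7*(-2) = -38 - 1*(-14) = -38 + 14 = -24)
Z = -⅓ (Z = -1*⅓ = -⅓ ≈ -0.33333)
-145 + Z*u = -145 - ⅓*(-24) = -145 + 8 = -137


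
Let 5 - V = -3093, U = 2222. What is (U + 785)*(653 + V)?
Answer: 11279257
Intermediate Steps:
V = 3098 (V = 5 - 1*(-3093) = 5 + 3093 = 3098)
(U + 785)*(653 + V) = (2222 + 785)*(653 + 3098) = 3007*3751 = 11279257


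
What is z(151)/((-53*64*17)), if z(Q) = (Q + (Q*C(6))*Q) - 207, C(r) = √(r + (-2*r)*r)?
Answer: 7/7208 - 22801*I*√66/57664 ≈ 0.00097114 - 3.2123*I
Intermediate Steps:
C(r) = √(r - 2*r²)
z(Q) = -207 + Q + I*√66*Q² (z(Q) = (Q + (Q*√(6*(1 - 2*6)))*Q) - 207 = (Q + (Q*√(6*(1 - 12)))*Q) - 207 = (Q + (Q*√(6*(-11)))*Q) - 207 = (Q + (Q*√(-66))*Q) - 207 = (Q + (Q*(I*√66))*Q) - 207 = (Q + (I*Q*√66)*Q) - 207 = (Q + I*√66*Q²) - 207 = -207 + Q + I*√66*Q²)
z(151)/((-53*64*17)) = (-207 + 151 + I*√66*151²)/((-53*64*17)) = (-207 + 151 + I*√66*22801)/((-3392*17)) = (-207 + 151 + 22801*I*√66)/(-57664) = (-56 + 22801*I*√66)*(-1/57664) = 7/7208 - 22801*I*√66/57664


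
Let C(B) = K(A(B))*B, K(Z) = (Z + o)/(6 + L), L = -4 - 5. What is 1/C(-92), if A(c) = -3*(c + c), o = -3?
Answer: 1/16836 ≈ 5.9397e-5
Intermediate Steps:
L = -9
A(c) = -6*c
K(Z) = 1 - Z/3 (K(Z) = (Z - 3)/(6 - 9) = (-3 + Z)/(-3) = (-3 + Z)*(-1/3) = 1 - Z/3)
C(B) = B*(1 + 2*B) (C(B) = (1 - (-2)*B)*B = (1 + 2*B)*B = B*(1 + 2*B))
1/C(-92) = 1/(-92*(1 + 2*(-92))) = 1/(-92*(1 - 184)) = 1/(-92*(-183)) = 1/16836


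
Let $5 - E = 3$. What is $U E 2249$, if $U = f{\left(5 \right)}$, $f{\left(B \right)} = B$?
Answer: $22490$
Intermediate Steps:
$U = 5$
$E = 2$ ($E = 5 - 3 = 2$)
$U E 2249 = 5 \cdot 2 \cdot 2249 = 10 \cdot 2249 = 22490$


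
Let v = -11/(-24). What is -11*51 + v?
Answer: -13453/24 ≈ -560.54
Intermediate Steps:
v = 11/24 (v = -11*(-1/24) = 11/24 ≈ 0.45833)
-11*51 + v = -11*51 + 11/24 = -561 + 11/24 = -13453/24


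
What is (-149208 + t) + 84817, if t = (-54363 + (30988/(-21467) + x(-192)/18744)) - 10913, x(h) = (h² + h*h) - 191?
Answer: -52174078770109/402377448 ≈ -1.2966e+5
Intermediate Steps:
x(h) = -191 + 2*h² (x(h) = (h² + h²) - 191 = 2*h² - 191 = -191 + 2*h²)
t = -26264592515941/402377448 (t = (-54363 + (30988/(-21467) + (-191 + 2*(-192)²)/18744)) - 10913 = (-54363 + (30988*(-1/21467) + (-191 + 2*36864)*(1/18744))) - 10913 = (-54363 + (-30988/21467 + (-191 + 73728)*(1/18744))) - 10913 = (-54363 + (-30988/21467 + 73537*(1/18744))) - 10913 = (-54363 + (-30988/21467 + 73537/18744)) - 10913 = (-54363 + 997779707/402377448) - 10913 = -21873447425917/402377448 - 10913 = -26264592515941/402377448 ≈ -65274.)
(-149208 + t) + 84817 = (-149208 - 26264592515941/402377448) + 84817 = -86302526777125/402377448 + 84817 = -52174078770109/402377448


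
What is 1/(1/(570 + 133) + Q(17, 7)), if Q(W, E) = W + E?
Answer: 703/16873 ≈ 0.041664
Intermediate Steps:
Q(W, E) = E + W
1/(1/(570 + 133) + Q(17, 7)) = 1/(1/(570 + 133) + (7 + 17)) = 1/(1/703 + 24) = 1/(16873/703) = 703/16873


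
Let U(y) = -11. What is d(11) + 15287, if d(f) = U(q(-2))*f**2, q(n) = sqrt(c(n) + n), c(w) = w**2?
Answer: 13956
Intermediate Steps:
q(n) = sqrt(n + n**2) (q(n) = sqrt(n**2 + n) = sqrt(n + n**2))
d(f) = -11*f**2
d(11) + 15287 = -11*11**2 + 15287 = -11*121 + 15287 = -1331 + 15287 = 13956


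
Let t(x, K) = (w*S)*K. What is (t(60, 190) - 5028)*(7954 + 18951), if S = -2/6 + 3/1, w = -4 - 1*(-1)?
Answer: -176173940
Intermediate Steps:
w = -3 (w = -4 + 1 = -3)
S = 8/3 (S = -2*⅙ + 3*1 = -⅓ + 3 = 8/3 ≈ 2.6667)
t(x, K) = -8*K (t(x, K) = (-3*8/3)*K = -8*K)
(t(60, 190) - 5028)*(7954 + 18951) = (-8*190 - 5028)*(7954 + 18951) = (-1520 - 5028)*26905 = -6548*26905 = -176173940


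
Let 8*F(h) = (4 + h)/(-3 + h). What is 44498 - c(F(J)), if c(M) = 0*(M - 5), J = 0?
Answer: 44498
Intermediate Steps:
F(h) = (4 + h)/(8*(-3 + h)) (F(h) = ((4 + h)/(-3 + h))/8 = (4 + h)/(8*(-3 + h)))
c(M) = 0 (c(M) = 0*(-5 + M) = 0)
44498 - c(F(J)) = 44498 - 1*0 = 44498 + 0 = 44498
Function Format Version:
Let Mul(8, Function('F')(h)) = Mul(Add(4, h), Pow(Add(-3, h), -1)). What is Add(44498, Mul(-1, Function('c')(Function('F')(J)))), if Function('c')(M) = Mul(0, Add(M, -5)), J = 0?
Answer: 44498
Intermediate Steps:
Function('F')(h) = Mul(Rational(1, 8), Pow(Add(-3, h), -1), Add(4, h)) (Function('F')(h) = Mul(Rational(1, 8), Mul(Add(4, h), Pow(Add(-3, h), -1))) = Mul(Rational(1, 8), Mul(Pow(Add(-3, h), -1), Add(4, h))) = Mul(Rational(1, 8), Pow(Add(-3, h), -1), Add(4, h)))
Function('c')(M) = 0 (Function('c')(M) = Mul(0, Add(-5, M)) = 0)
Add(44498, Mul(-1, Function('c')(Function('F')(J)))) = Add(44498, Mul(-1, 0)) = Add(44498, 0) = 44498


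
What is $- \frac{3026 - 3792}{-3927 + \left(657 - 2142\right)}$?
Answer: $- \frac{383}{2706} \approx -0.14154$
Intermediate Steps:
$- \frac{3026 - 3792}{-3927 + \left(657 - 2142\right)} = - \frac{-766}{-3927 + \left(657 - 2142\right)} = - \frac{-766}{-3927 - 1485} = - \frac{-766}{-5412} = - \frac{\left(-766\right) \left(-1\right)}{5412} = \left(-1\right) \frac{383}{2706} = - \frac{383}{2706}$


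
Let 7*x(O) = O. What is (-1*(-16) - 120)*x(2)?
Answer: -208/7 ≈ -29.714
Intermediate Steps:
x(O) = O/7
(-1*(-16) - 120)*x(2) = (-1*(-16) - 120)*((⅐)*2) = (16 - 120)*(2/7) = -104*2/7 = -208/7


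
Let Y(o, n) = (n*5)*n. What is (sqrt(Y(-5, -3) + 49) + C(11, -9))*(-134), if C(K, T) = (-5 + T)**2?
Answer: -26264 - 134*sqrt(94) ≈ -27563.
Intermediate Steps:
Y(o, n) = 5*n**2 (Y(o, n) = (5*n)*n = 5*n**2)
(sqrt(Y(-5, -3) + 49) + C(11, -9))*(-134) = (sqrt(5*(-3)**2 + 49) + (-5 - 9)**2)*(-134) = (sqrt(5*9 + 49) + (-14)**2)*(-134) = (sqrt(45 + 49) + 196)*(-134) = (sqrt(94) + 196)*(-134) = (196 + sqrt(94))*(-134) = -26264 - 134*sqrt(94)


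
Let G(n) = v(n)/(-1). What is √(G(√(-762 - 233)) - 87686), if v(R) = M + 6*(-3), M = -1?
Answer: I*√87667 ≈ 296.09*I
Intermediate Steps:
v(R) = -19 (v(R) = -1 + 6*(-3) = -1 - 18 = -19)
G(n) = 19 (G(n) = -19/(-1) = -19*(-1) = 19)
√(G(√(-762 - 233)) - 87686) = √(19 - 87686) = √(-87667) = I*√87667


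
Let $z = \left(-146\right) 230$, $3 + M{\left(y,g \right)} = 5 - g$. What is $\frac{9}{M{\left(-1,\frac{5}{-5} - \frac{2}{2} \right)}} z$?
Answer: $-75555$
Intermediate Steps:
$M{\left(y,g \right)} = 2 - g$ ($M{\left(y,g \right)} = -3 - \left(-5 + g\right) = 2 - g$)
$z = -33580$
$\frac{9}{M{\left(-1,\frac{5}{-5} - \frac{2}{2} \right)}} z = \frac{9}{2 - \left(\frac{5}{-5} - \frac{2}{2}\right)} \left(-33580\right) = \frac{9}{2 - \left(5 \left(- \frac{1}{5}\right) - 1\right)} \left(-33580\right) = \frac{9}{2 - \left(-1 - 1\right)} \left(-33580\right) = \frac{9}{2 - -2} \left(-33580\right) = \frac{9}{2 + 2} \left(-33580\right) = \frac{9}{4} \left(-33580\right) = -75555$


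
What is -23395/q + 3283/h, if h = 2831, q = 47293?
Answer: 89031674/133886483 ≈ 0.66498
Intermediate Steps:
-23395/q + 3283/h = -23395/47293 + 3283/2831 = 89031674/133886483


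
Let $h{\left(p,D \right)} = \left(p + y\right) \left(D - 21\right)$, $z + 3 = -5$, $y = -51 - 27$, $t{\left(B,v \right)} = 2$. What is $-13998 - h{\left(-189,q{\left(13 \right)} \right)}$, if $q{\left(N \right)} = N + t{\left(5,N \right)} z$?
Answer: $-20406$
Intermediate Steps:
$y = -78$ ($y = -51 - 27 = -78$)
$z = -8$ ($z = -3 - 5 = -8$)
$q{\left(N \right)} = -16 + N$ ($q{\left(N \right)} = N + 2 \left(-8\right) = N - 16 = -16 + N$)
$h{\left(p,D \right)} = \left(-78 + p\right) \left(-21 + D\right)$ ($h{\left(p,D \right)} = \left(p - 78\right) \left(D - 21\right) = \left(-78 + p\right) \left(-21 + D\right)$)
$-13998 - h{\left(-189,q{\left(13 \right)} \right)} = -13998 - \left(1638 - 78 \left(-16 + 13\right) - -3969 + \left(-16 + 13\right) \left(-189\right)\right) = -13998 - \left(1638 - -234 + 3969 - -567\right) = -13998 - \left(1638 + 234 + 3969 + 567\right) = -13998 - 6408 = -20406$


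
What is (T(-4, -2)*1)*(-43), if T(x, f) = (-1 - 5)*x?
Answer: -1032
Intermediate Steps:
T(x, f) = -6*x
(T(-4, -2)*1)*(-43) = (-6*(-4)*1)*(-43) = (24*1)*(-43) = 24*(-43) = -1032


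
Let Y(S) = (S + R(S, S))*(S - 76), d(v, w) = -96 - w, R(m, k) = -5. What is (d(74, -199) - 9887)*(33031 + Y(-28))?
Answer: -356753992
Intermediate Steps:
Y(S) = (-76 + S)*(-5 + S) (Y(S) = (S - 5)*(S - 76) = (-5 + S)*(-76 + S) = (-76 + S)*(-5 + S))
(d(74, -199) - 9887)*(33031 + Y(-28)) = ((-96 - 1*(-199)) - 9887)*(33031 + (380 + (-28)² - 81*(-28))) = ((-96 + 199) - 9887)*(33031 + (380 + 784 + 2268)) = (103 - 9887)*(33031 + 3432) = -9784*36463 = -356753992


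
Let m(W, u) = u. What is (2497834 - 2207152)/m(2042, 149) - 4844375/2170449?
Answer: 630188644343/323396901 ≈ 1948.7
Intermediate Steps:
(2497834 - 2207152)/m(2042, 149) - 4844375/2170449 = (2497834 - 2207152)/149 - 4844375/2170449 = 290682*(1/149) - 4844375*1/2170449 = 290682/149 - 4844375/2170449 = 630188644343/323396901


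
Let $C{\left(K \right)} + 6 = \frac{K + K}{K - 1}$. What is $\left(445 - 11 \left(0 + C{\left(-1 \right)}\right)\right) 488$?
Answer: $244000$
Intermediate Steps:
$C{\left(K \right)} = -6 + \frac{2 K}{-1 + K}$ ($C{\left(K \right)} = -6 + \frac{K + K}{K - 1} = -6 + \frac{2 K}{-1 + K}$)
$\left(445 - 11 \left(0 + C{\left(-1 \right)}\right)\right) 488 = \left(445 - 11 \left(0 + \frac{2 \left(3 - -2\right)}{-1 - 1}\right)\right) 488 = \left(445 - 11 \left(0 + \frac{2 \left(3 + 2\right)}{-2}\right)\right) 488 = \left(445 - 11 \left(0 + 2 \left(- \frac{1}{2}\right) 5\right)\right) 488 = \left(445 - 11 \left(0 - 5\right)\right) 488 = \left(445 - -55\right) 488 = \left(445 + 55\right) 488 = 500 \cdot 488 = 244000$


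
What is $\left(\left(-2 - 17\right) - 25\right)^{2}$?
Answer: $1936$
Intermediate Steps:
$\left(\left(-2 - 17\right) - 25\right)^{2} = \left(-19 - 25\right)^{2} = \left(-44\right)^{2} = 1936$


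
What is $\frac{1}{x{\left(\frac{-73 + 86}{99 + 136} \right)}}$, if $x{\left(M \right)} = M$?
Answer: $\frac{235}{13} \approx 18.077$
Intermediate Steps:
$\frac{1}{x{\left(\frac{-73 + 86}{99 + 136} \right)}} = \frac{1}{\left(-73 + 86\right) \frac{1}{99 + 136}} = \frac{1}{13 \cdot \frac{1}{235}} = \frac{1}{\frac{13}{235}} = \frac{235}{13}$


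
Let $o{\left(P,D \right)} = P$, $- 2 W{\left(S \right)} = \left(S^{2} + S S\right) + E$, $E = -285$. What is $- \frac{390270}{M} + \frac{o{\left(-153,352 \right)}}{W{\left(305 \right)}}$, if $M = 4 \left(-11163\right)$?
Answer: $\frac{12085361677}{1382463130} \approx 8.7419$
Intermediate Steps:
$W{\left(S \right)} = \frac{285}{2} - S^{2}$ ($W{\left(S \right)} = - \frac{\left(S^{2} + S S\right) - 285}{2} = - \frac{\left(S^{2} + S^{2}\right) - 285}{2} = - \frac{2 S^{2} - 285}{2} = - \frac{-285 + 2 S^{2}}{2} = \frac{285}{2} - S^{2}$)
$M = -44652$
$- \frac{390270}{M} + \frac{o{\left(-153,352 \right)}}{W{\left(305 \right)}} = - \frac{390270}{-44652} - \frac{153}{\frac{285}{2} - 305^{2}} = \left(-390270\right) \left(- \frac{1}{44652}\right) - \frac{153}{\frac{285}{2} - 93025} = \frac{65045}{7442} - \frac{153}{\frac{285}{2} - 93025} = \frac{65045}{7442} - \frac{153}{- \frac{185765}{2}} = \frac{65045}{7442} - - \frac{306}{185765} = \frac{65045}{7442} + \frac{306}{185765} = \frac{12085361677}{1382463130}$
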